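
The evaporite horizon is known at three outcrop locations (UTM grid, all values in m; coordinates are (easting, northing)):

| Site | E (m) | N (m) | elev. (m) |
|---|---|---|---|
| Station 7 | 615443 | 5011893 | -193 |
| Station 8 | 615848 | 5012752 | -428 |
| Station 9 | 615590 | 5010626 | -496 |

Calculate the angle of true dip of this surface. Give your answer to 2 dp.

Two edge vectors: Station 7→Station 8 = (405, 859, -235), Station 7→Station 9 = (147, -1267, -303).
Normal n = (Station 7→Station 8) × (Station 7→Station 9) = (-558022, 88170, -639408).
So ∂z/∂E = −n_x/n_z = −0.87272 and ∂z/∂N = −n_y/n_z = 0.13789.
Gradient magnitude |∇z| = √(a² + b²) = √(0.76163 + 0.01901) = 0.88354.
True dip = arctan(0.88354) = 41.46°, dipping toward E (azimuth ≈ 099°).

41.46°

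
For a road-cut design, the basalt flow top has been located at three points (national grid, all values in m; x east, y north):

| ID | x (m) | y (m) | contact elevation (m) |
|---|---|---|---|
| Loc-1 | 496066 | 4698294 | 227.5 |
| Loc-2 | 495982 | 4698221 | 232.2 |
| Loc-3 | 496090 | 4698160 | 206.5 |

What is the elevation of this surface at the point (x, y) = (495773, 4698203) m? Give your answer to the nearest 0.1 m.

264.7 m

Let the plane be z = a·x + b·y + c.
Loc-2−Loc-1: −84a − 73b = 4.7;  Loc-3−Loc-1: 24a − 134b = −21.
Solving gives a = −0.166266913, b = 0.126937269.
Then c = 227.5 − a·496066 − b·4698294 = −513681.75.
At (495773, 4698203): z = −82430.6 + 596377.1 − 513681.75 = 264.7 m.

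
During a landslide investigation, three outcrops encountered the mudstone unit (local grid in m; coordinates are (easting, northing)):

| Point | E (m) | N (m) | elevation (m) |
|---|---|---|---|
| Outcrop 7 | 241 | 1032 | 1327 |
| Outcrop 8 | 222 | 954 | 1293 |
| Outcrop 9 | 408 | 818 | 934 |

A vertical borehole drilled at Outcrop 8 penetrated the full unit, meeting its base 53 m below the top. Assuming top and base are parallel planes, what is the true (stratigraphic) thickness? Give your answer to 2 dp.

28.48 m

Let the plane be z = a·E + b·N + c.
Outcrop 8−Outcrop 7: −19a − 78b = −34;  Outcrop 9−Outcrop 7: 167a − 214b = −393.
Solving gives a = −1.36777, b = 0.76907.
|∇z| = √(a²+b²) = 1.56917, so dip δ = arctan(1.56917) = 57.49°.
True thickness = vertical thickness × cos δ = 53 × cos 57.49° = 28.48 m.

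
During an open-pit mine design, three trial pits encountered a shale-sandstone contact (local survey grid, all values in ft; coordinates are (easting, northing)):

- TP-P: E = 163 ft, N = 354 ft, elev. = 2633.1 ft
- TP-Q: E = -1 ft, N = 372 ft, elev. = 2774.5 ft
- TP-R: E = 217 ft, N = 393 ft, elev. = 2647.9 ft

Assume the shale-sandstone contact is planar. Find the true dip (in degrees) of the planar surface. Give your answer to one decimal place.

57.0°

Let the plane be z = a·E + b·N + c.
TP-Q−TP-P: −164a + 18b = 141.4;  TP-R−TP-P: 54a + 39b = 14.8.
Solving gives a = −0.71230, b = 1.36574.
Gradient magnitude |∇z| = √(a² + b²) = √(0.50737 + 1.86526) = 1.54033.
True dip = arctan(1.54033) = 57.0°, dipping toward SSE (azimuth ≈ 152°).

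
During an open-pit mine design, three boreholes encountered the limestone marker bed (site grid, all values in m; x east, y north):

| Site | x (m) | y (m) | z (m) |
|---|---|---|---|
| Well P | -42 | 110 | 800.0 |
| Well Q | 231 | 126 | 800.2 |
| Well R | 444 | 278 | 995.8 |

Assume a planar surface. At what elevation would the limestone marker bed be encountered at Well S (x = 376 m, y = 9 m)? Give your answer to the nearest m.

Let the plane be z = a·x + b·y + c.
Well Q−Well P: 273a + 16b = 0.2;  Well R−Well P: 486a + 168b = 195.8.
Solving gives a = −0.08137, b = 1.40087.
Then c = 800 − a·-42 − b·110 = 642.49.
At (376, 9): z = −30.6 + 12.6 + 642.49 = 624.5 m.

625 m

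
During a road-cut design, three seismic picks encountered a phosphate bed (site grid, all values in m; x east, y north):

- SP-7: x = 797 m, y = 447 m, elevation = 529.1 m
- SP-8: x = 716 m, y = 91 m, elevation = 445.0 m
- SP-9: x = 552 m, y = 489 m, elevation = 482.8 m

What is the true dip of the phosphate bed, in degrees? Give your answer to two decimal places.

16.11°

Two edge vectors: SP-7→SP-8 = (-81, -356, -84.1), SP-7→SP-9 = (-245, 42, -46.3).
Normal n = (SP-7→SP-8) × (SP-7→SP-9) = (20015, 16854.2, -90622).
So ∂z/∂x = −n_x/n_z = 0.22086 and ∂z/∂y = −n_y/n_z = 0.18598.
Gradient magnitude |∇z| = √(a² + b²) = √(0.04878 + 0.03459) = 0.28874.
True dip = arctan(0.28874) = 16.11°, dipping toward SW (azimuth ≈ 230°).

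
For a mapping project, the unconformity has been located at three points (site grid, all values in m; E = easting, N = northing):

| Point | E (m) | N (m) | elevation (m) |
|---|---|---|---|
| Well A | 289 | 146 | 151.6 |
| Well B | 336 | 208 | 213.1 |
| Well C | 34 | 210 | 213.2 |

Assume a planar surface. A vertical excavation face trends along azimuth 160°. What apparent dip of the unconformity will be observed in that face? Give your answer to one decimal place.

42.8°

Two edge vectors: Well A→Well B = (47, 62, 61.5), Well A→Well C = (-255, 64, 61.6).
Normal n = (Well A→Well B) × (Well A→Well C) = (-116.8, -18577.7, 18818).
So ∂z/∂E = −n_x/n_z = 0.00621 and ∂z/∂N = −n_y/n_z = 0.98723.
Unit vector along 160° is (sin 160°, cos 160°) = (0.3420, -0.9397).
Slope in that direction = a·(0.3420) + b·(-0.9397) = −0.92557.
Apparent dip = arctan|0.92557| = 42.8° (true dip is 44.6°, so apparent ≤ true as expected).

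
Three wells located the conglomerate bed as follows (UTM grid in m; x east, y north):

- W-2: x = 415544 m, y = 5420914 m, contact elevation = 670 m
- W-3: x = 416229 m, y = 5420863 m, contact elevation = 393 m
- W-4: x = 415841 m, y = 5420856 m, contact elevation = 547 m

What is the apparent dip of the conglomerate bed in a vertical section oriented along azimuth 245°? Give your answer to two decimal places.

18.10°

Two edge vectors: W-2→W-3 = (685, -51, -277), W-2→W-4 = (297, -58, -123).
Normal n = (W-2→W-3) × (W-2→W-4) = (-9793, 1986, -24583).
So ∂z/∂x = −n_x/n_z = −0.39836 and ∂z/∂y = −n_y/n_z = 0.08079.
Unit vector along 245° is (sin 245°, cos 245°) = (-0.9063, -0.4226).
Slope in that direction = a·(-0.9063) + b·(-0.4226) = 0.32690.
Apparent dip = arctan|0.32690| = 18.10° (true dip is 22.1°, so apparent ≤ true as expected).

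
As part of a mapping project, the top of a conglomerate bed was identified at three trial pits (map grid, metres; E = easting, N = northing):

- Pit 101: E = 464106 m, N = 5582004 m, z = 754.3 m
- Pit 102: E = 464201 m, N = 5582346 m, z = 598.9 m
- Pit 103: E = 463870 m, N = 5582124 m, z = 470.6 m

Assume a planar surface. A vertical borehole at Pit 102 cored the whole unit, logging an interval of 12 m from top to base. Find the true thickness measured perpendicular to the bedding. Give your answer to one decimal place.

Let the plane be z = a·E + b·N + c.
Pit 102−Pit 101: 95a + 342b = −155.4;  Pit 103−Pit 101: −236a + 120b = −283.7.
Solving gives a = 0.85089, b = −0.69074.
|∇z| = √(a²+b²) = 1.09597, so dip δ = arctan(1.09597) = 47.62°.
True thickness = vertical thickness × cos δ = 12 × cos 47.62° = 8.1 m.

8.1 m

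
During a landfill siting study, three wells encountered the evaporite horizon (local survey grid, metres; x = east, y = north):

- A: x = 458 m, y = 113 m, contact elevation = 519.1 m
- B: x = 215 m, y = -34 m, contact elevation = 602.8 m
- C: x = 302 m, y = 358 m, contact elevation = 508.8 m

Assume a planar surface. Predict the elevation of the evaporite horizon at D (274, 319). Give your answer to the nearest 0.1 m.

522.6 m

Let the plane be z = a·x + b·y + c.
B−A: −243a − 147b = 83.7;  C−A: −156a + 245b = −10.3.
Solving gives a = −0.23030, b = −0.18868.
Then c = 519.1 − a·458 − b·113 = 645.90.
At (274, 319): z = −63.1 − 60.2 + 645.90 = 522.6 m.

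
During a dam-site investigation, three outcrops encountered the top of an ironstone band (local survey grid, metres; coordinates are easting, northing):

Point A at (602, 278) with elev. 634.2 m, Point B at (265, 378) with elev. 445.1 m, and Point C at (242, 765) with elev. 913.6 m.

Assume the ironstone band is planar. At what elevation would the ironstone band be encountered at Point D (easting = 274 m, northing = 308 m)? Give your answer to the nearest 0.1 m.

364.9 m

Let the plane be z = a·easting + b·northing + c.
Point B−Point A: −337a + 100b = −189.1;  Point C−Point A: −360a + 487b = 279.4.
Solving gives a = 0.93688, b = 1.26627.
Then c = 634.2 − a·602 − b·278 = −281.82.
At (274, 308): z = 256.7 + 390.0 − 281.82 = 364.9 m.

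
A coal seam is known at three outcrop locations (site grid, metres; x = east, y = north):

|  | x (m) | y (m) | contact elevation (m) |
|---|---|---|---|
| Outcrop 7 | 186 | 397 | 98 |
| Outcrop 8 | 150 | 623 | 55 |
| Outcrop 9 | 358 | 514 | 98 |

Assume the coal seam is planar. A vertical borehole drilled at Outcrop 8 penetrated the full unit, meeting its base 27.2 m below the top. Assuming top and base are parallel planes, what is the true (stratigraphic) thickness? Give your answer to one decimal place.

Let the plane be z = a·x + b·y + c.
Outcrop 8−Outcrop 7: −36a + 226b = −43;  Outcrop 9−Outcrop 7: 172a + 117b = 0.
Solving gives a = 0.11677, b = −0.17166.
|∇z| = √(a²+b²) = 0.20762, so dip δ = arctan(0.20762) = 11.73°.
True thickness = vertical thickness × cos δ = 27.2 × cos 11.73° = 26.6 m.

26.6 m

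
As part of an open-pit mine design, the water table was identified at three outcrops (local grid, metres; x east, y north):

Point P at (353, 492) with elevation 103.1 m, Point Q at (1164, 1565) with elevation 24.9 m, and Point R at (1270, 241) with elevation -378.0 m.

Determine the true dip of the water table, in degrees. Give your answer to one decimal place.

Two edge vectors: Point P→Point Q = (811, 1073, -78.2), Point P→Point R = (917, -251, -481.1).
Normal n = (Point P→Point Q) × (Point P→Point R) = (-535848.5, 318462.7, -1187502).
So ∂z/∂x = −n_x/n_z = −0.45124 and ∂z/∂y = −n_y/n_z = 0.26818.
Gradient magnitude |∇z| = √(a² + b²) = √(0.20362 + 0.07192) = 0.52492.
True dip = arctan(0.52492) = 27.7°, dipping toward ESE (azimuth ≈ 121°).

27.7°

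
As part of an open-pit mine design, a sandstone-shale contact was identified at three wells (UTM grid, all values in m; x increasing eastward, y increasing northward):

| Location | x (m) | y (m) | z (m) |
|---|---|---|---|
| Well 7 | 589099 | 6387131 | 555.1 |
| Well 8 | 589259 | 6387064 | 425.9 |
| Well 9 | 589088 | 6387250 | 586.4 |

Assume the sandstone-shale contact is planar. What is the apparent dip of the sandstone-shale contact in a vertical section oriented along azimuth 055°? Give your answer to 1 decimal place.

25.7°

Two edge vectors: Well 7→Well 8 = (160, -67, -129.2), Well 7→Well 9 = (-11, 119, 31.3).
Normal n = (Well 7→Well 8) × (Well 7→Well 9) = (13277.7, -3586.8, 18303).
So ∂z/∂x = −n_x/n_z = −0.72544 and ∂z/∂y = −n_y/n_z = 0.19597.
Unit vector along 055° is (sin 55°, cos 55°) = (0.8192, 0.5736).
Slope in that direction = a·(0.8192) + b·(0.5736) = −0.48184.
Apparent dip = arctan|0.48184| = 25.7° (true dip is 36.9°, so apparent ≤ true as expected).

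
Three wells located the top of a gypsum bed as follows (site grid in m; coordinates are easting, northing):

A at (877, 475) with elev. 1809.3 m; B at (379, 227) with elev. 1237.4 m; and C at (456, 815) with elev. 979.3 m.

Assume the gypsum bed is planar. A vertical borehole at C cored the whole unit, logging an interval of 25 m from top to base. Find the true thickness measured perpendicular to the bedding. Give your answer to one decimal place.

13.3 m

Let the plane be z = a·easting + b·northing + c.
B−A: −498a − 248b = −571.9;  C−A: −421a + 340b = −830.
Solving gives a = 1.46235, b = −0.63044.
|∇z| = √(a²+b²) = 1.59246, so dip δ = arctan(1.59246) = 57.87°.
True thickness = vertical thickness × cos δ = 25 × cos 57.87° = 13.3 m.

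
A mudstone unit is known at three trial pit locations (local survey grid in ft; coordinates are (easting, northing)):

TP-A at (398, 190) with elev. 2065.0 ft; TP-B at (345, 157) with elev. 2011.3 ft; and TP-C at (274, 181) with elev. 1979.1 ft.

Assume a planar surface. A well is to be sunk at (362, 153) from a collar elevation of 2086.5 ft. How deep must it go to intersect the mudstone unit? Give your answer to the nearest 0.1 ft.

66.5 ft

Two edge vectors: TP-A→TP-B = (-53, -33, -53.7), TP-A→TP-C = (-124, -9, -85.9).
Normal n = (TP-A→TP-B) × (TP-A→TP-C) = (2351.4, 2106.1, -3615).
So ∂z/∂E = −n_x/n_z = 0.65046 and ∂z/∂N = −n_y/n_z = 0.58260.
Intercept c from TP-A: 2065 − 258.88 − 110.69 = 1695.42.
At (362, 153): z_contact = 235.47 + 89.14 + 1695.42 = 2020.03 ft.
Depth below ground = 2086.5 − 2020.03 = 66.5 ft.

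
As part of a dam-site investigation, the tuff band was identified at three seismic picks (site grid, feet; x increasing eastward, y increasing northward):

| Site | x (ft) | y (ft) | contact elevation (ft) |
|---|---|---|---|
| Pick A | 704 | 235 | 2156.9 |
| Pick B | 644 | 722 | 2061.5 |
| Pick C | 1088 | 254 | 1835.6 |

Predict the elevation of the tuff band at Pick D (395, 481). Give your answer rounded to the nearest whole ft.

Two edge vectors: Pick A→Pick B = (-60, 487, -95.4), Pick A→Pick C = (384, 19, -321.3).
Normal n = (Pick A→Pick B) × (Pick A→Pick C) = (-154660.5, -55911.6, -188148).
So ∂z/∂x = −n_x/n_z = −0.82202 and ∂z/∂y = −n_y/n_z = −0.29717.
Intercept c from Pick A: 2156.9 + 578.70 + 69.83 = 2805.43.
At (395, 481): z = −324.7 − 142.9 + 2805.43 = 2337.8 ft.

2338 ft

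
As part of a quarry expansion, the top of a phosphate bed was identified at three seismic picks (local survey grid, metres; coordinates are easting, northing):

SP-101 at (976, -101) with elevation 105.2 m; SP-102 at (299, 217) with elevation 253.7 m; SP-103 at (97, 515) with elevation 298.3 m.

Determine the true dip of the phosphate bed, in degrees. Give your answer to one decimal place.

12.3°

Let the plane be z = a·easting + b·northing + c.
SP-102−SP-101: −677a + 318b = 148.5;  SP-103−SP-101: −879a + 616b = 193.1.
Solving gives a = −0.21868, b = 0.00143.
Gradient magnitude |∇z| = √(a² + b²) = √(0.04782 + 0.00000) = 0.21868.
True dip = arctan(0.21868) = 12.3°, dipping toward E (azimuth ≈ 090°).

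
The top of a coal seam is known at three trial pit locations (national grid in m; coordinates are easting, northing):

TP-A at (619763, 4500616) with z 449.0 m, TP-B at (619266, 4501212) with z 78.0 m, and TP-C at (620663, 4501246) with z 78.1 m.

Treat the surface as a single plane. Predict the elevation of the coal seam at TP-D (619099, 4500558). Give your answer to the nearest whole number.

Two edge vectors: TP-A→TP-B = (-497, 596, -371), TP-A→TP-C = (900, 630, -370.9).
Normal n = (TP-A→TP-B) × (TP-A→TP-C) = (12673.6, -518237.3, -849510).
So ∂z/∂easting = −n_x/n_z = 0.01491872 and ∂z/∂northing = −n_y/n_z = −0.61004261.
Intercept c from TP-A: 449 − 9246.07 + 2745567.54 = 2736770.47.
At (619099, 4500558): z = 9236.2 − 2745532.2 + 2736770.47 = 474.5 m.

474 m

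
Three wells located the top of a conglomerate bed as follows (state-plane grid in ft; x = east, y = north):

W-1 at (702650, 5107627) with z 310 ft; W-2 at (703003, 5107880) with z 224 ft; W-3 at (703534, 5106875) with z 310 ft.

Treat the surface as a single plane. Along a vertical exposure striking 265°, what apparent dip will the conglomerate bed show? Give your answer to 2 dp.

8.27°

Let the plane be z = a·x + b·y + c.
W-2−W-1: 353a + 253b = −86;  W-3−W-1: 884a − 752b = 0.
Solving gives a = −0.13222, b = −0.15543.
Unit vector along 265° is (sin 265°, cos 265°) = (-0.9962, -0.0872).
Slope in that direction = a·(-0.9962) + b·(-0.0872) = 0.14527.
Apparent dip = arctan|0.14527| = 8.27° (true dip is 11.5°, so apparent ≤ true as expected).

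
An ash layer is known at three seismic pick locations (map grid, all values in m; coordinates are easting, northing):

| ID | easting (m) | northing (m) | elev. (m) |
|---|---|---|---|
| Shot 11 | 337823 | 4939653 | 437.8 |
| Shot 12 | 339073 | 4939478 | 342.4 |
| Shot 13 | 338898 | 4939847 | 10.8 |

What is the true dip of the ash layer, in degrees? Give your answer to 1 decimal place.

Let the plane be z = a·easting + b·northing + c.
Shot 12−Shot 11: 1250a − 175b = −95.4;  Shot 13−Shot 11: 1075a + 194b = −427.
Solving gives a = −0.21651, b = −1.00132.
Gradient magnitude |∇z| = √(a² + b²) = √(0.04687 + 1.00265) = 1.02446.
True dip = arctan(1.02446) = 45.7°, dipping toward NNE (azimuth ≈ 012°).

45.7°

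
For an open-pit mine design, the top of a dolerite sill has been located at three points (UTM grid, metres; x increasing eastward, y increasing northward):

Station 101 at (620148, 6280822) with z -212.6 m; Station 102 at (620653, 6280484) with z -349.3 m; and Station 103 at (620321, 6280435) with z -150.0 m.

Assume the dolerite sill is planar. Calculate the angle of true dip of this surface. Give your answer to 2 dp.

Two edge vectors: Station 101→Station 102 = (505, -338, -136.7), Station 101→Station 103 = (173, -387, 62.6).
Normal n = (Station 101→Station 102) × (Station 101→Station 103) = (-74061.7, -55262.1, -136961).
So ∂z/∂x = −n_x/n_z = −0.54075 and ∂z/∂y = −n_y/n_z = −0.40349.
Gradient magnitude |∇z| = √(a² + b²) = √(0.29241 + 0.16280) = 0.67469.
True dip = arctan(0.67469) = 34.01°, dipping toward NE (azimuth ≈ 053°).

34.01°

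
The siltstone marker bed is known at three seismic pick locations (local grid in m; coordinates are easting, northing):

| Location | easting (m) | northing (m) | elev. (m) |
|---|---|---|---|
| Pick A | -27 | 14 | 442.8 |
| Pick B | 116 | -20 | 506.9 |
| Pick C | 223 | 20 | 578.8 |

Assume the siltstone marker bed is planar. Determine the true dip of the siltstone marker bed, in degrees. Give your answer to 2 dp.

Two edge vectors: Pick A→Pick B = (143, -34, 64.1), Pick A→Pick C = (250, 6, 136).
Normal n = (Pick A→Pick B) × (Pick A→Pick C) = (-5008.6, -3423, 9358).
So ∂z/∂easting = −n_x/n_z = 0.53522 and ∂z/∂northing = −n_y/n_z = 0.36578.
Gradient magnitude |∇z| = √(a² + b²) = √(0.28646 + 0.13380) = 0.64827.
True dip = arctan(0.64827) = 32.95°, dipping toward SW (azimuth ≈ 236°).

32.95°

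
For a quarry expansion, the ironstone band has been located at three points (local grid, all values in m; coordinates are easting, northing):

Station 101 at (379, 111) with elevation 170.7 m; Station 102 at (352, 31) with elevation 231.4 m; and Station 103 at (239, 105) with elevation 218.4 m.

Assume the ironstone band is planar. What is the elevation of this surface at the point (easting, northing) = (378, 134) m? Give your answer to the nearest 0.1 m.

156.0 m

Let the plane be z = a·easting + b·northing + c.
Station 102−Station 101: −27a − 80b = 60.7;  Station 103−Station 101: −140a − 6b = 47.7.
Solving gives a = −0.31272, b = −0.65321.
Then c = 170.7 − a·379 − b·111 = 361.73.
At (378, 134): z = −118.2 − 87.5 + 361.73 = 156.0 m.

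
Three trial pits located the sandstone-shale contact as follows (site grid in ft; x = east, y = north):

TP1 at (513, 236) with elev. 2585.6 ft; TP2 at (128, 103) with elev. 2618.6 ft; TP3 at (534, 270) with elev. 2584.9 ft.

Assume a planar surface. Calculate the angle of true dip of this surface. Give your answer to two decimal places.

6.17°

Two edge vectors: TP1→TP2 = (-385, -133, 33), TP1→TP3 = (21, 34, -0.7).
Normal n = (TP1→TP2) × (TP1→TP3) = (-1028.9, 423.5, -10297).
So ∂z/∂x = −n_x/n_z = −0.09992 and ∂z/∂y = −n_y/n_z = 0.04113.
Gradient magnitude |∇z| = √(a² + b²) = √(0.00998 + 0.00169) = 0.10806.
True dip = arctan(0.10806) = 6.17°, dipping toward ESE (azimuth ≈ 112°).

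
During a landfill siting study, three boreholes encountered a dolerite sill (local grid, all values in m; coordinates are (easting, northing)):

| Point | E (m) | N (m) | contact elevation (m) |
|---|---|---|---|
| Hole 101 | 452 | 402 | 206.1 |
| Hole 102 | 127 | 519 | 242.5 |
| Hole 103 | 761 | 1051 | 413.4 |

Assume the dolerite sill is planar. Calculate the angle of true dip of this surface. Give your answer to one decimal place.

Let the plane be z = a·E + b·N + c.
Hole 102−Hole 101: −325a + 117b = 36.4;  Hole 103−Hole 101: 309a + 649b = 207.3.
Solving gives a = 0.00255, b = 0.31820.
Gradient magnitude |∇z| = √(a² + b²) = √(0.00001 + 0.10125) = 0.31821.
True dip = arctan(0.31821) = 17.7°, dipping toward S (azimuth ≈ 180°).

17.7°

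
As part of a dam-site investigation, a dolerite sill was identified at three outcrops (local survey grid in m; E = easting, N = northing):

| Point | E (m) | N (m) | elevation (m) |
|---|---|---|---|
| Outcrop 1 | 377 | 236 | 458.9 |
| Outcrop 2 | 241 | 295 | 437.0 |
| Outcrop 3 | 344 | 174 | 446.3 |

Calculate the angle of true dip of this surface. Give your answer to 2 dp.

Let the plane be z = a·E + b·N + c.
Outcrop 2−Outcrop 1: −136a + 59b = −21.9;  Outcrop 3−Outcrop 1: −33a − 62b = −12.6.
Solving gives a = 0.20245, b = 0.09547.
Gradient magnitude |∇z| = √(a² + b²) = √(0.04098 + 0.00911) = 0.22383.
True dip = arctan(0.22383) = 12.62°, dipping toward WSW (azimuth ≈ 245°).

12.62°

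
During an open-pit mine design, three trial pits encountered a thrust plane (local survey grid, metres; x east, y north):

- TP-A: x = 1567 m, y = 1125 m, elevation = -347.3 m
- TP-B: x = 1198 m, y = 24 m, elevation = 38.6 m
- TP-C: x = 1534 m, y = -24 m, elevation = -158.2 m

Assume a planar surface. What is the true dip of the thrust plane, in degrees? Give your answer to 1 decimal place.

Let the plane be z = a·x + b·y + c.
TP-B−TP-A: −369a − 1101b = 385.9;  TP-C−TP-A: −33a − 1149b = 189.1.
Solving gives a = −0.60674, b = −0.14715.
Gradient magnitude |∇z| = √(a² + b²) = √(0.36813 + 0.02165) = 0.62433.
True dip = arctan(0.62433) = 32.0°, dipping toward ENE (azimuth ≈ 076°).

32.0°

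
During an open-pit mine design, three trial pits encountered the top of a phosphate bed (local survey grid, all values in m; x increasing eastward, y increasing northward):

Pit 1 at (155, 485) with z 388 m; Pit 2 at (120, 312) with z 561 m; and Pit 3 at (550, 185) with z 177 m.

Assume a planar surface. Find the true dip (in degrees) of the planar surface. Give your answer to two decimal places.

Let the plane be z = a·x + b·y + c.
Pit 2−Pit 1: −35a − 173b = 173;  Pit 3−Pit 1: 395a − 300b = −211.
Solving gives a = −1.12137, b = −0.77313.
Gradient magnitude |∇z| = √(a² + b²) = √(1.25746 + 0.59774) = 1.36206.
True dip = arctan(1.36206) = 53.71°, dipping toward NE (azimuth ≈ 055°).

53.71°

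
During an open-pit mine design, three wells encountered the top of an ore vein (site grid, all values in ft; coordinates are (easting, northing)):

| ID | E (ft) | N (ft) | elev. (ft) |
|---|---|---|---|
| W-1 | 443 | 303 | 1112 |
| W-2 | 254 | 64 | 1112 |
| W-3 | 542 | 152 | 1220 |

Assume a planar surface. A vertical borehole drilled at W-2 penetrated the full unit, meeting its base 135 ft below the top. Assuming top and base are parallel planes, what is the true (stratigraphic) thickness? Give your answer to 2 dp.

Two edge vectors: W-1→W-2 = (-189, -239, 0), W-1→W-3 = (99, -151, 108).
Normal n = (W-1→W-2) × (W-1→W-3) = (-25812, 20412, 52200).
So ∂z/∂E = −n_x/n_z = 0.49448 and ∂z/∂N = −n_y/n_z = −0.39103.
|∇z| = √(a²+b²) = 0.63041, so dip δ = arctan(0.63041) = 32.23°.
True thickness = vertical thickness × cos δ = 135 × cos 32.23° = 114.20 ft.

114.20 ft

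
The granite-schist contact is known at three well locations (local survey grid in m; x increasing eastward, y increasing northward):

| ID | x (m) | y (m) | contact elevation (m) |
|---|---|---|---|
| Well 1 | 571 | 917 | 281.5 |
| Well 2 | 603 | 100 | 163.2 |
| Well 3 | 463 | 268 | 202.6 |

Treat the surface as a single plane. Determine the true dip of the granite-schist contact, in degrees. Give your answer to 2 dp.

10.21°

Two edge vectors: Well 1→Well 2 = (32, -817, -118.3), Well 1→Well 3 = (-108, -649, -78.9).
Normal n = (Well 1→Well 2) × (Well 1→Well 3) = (-12315.4, 15301.2, -109004).
So ∂z/∂x = −n_x/n_z = −0.11298 and ∂z/∂y = −n_y/n_z = 0.14037.
Gradient magnitude |∇z| = √(a² + b²) = √(0.01276 + 0.01970) = 0.18019.
True dip = arctan(0.18019) = 10.21°, dipping toward SE (azimuth ≈ 141°).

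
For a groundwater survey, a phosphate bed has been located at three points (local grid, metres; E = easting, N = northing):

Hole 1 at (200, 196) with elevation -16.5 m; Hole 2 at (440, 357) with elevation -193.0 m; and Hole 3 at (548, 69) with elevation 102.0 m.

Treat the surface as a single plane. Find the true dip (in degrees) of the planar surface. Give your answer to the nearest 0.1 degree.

Two edge vectors: Hole 1→Hole 2 = (240, 161, -176.5), Hole 1→Hole 3 = (348, -127, 118.5).
Normal n = (Hole 1→Hole 2) × (Hole 1→Hole 3) = (-3337, -89862, -86508).
So ∂z/∂E = −n_x/n_z = −0.03857 and ∂z/∂N = −n_y/n_z = −1.03877.
Gradient magnitude |∇z| = √(a² + b²) = √(0.00149 + 1.07905) = 1.03949.
True dip = arctan(1.03949) = 46.1°, dipping toward N (azimuth ≈ 002°).

46.1°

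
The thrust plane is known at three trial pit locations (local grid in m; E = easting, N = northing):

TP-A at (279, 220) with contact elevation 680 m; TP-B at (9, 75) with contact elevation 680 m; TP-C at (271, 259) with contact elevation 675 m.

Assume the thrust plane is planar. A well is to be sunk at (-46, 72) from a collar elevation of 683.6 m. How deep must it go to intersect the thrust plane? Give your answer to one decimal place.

6.7 m

Let the plane be z = a·E + b·N + c.
TP-B−TP-A: −270a − 145b = 0;  TP-C−TP-A: −8a + 39b = −5.
Solving gives a = 0.06202, b = −0.11548.
Then c = 680 − a·279 − b·220 = 688.10.
At (-46, 72): z_contact = −2.85 − 8.31 + 688.10 = 676.94 m.
Depth below ground = 683.6 − 676.94 = 6.7 m.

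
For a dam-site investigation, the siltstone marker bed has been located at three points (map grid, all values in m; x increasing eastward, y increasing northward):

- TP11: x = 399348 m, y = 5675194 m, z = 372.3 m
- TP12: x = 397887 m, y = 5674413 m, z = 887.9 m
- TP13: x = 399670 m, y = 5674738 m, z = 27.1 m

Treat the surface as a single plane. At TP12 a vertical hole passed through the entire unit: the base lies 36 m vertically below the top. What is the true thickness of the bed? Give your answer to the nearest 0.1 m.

Let the plane be z = a·x + b·y + c.
TP12−TP11: −1461a − 781b = 515.6;  TP13−TP11: 322a − 456b = −345.2.
Solving gives a = −0.54998, b = 0.36866.
|∇z| = √(a²+b²) = 0.66211, so dip δ = arctan(0.66211) = 33.51°.
True thickness = vertical thickness × cos δ = 36 × cos 33.51° = 30.0 m.

30.0 m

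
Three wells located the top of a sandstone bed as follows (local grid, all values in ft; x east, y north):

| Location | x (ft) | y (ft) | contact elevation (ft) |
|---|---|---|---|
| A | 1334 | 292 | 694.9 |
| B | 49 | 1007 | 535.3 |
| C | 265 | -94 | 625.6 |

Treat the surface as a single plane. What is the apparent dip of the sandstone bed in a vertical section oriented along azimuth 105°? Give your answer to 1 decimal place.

5.8°

Let the plane be z = a·x + b·y + c.
B−A: −1285a + 715b = −159.6;  C−A: −1069a − 386b = −69.3.
Solving gives a = 0.08819, b = −0.06471.
Unit vector along 105° is (sin 105°, cos 105°) = (0.9659, -0.2588).
Slope in that direction = a·(0.9659) + b·(-0.2588) = 0.10194.
Apparent dip = arctan|0.10194| = 5.8° (true dip is 6.2°, so apparent ≤ true as expected).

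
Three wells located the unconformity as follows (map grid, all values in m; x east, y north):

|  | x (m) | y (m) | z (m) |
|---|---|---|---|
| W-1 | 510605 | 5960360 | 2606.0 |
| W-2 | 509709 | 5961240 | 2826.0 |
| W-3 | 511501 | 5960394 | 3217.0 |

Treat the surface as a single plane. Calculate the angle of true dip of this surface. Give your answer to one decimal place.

Two edge vectors: W-1→W-2 = (-896, 880, 220), W-1→W-3 = (896, 34, 611).
Normal n = (W-1→W-2) × (W-1→W-3) = (530200, 744576, -818944).
So ∂z/∂x = −n_x/n_z = 0.64742 and ∂z/∂y = −n_y/n_z = 0.90919.
Gradient magnitude |∇z| = √(a² + b²) = √(0.41915 + 0.82663) = 1.11614.
True dip = arctan(1.11614) = 48.1°, dipping toward SW (azimuth ≈ 215°).

48.1°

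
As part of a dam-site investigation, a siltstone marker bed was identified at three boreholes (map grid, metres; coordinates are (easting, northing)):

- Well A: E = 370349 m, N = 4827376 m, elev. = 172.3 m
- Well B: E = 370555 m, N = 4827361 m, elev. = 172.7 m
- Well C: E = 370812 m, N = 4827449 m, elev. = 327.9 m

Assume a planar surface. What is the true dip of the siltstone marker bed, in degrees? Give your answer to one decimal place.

Let the plane be z = a·E + b·N + c.
Well B−Well A: 206a − 15b = 0.4;  Well C−Well A: 463a + 73b = 155.6.
Solving gives a = 0.10750, b = 1.44968.
Gradient magnitude |∇z| = √(a² + b²) = √(0.01156 + 2.10158) = 1.45366.
True dip = arctan(1.45366) = 55.5°, dipping toward S (azimuth ≈ 184°).

55.5°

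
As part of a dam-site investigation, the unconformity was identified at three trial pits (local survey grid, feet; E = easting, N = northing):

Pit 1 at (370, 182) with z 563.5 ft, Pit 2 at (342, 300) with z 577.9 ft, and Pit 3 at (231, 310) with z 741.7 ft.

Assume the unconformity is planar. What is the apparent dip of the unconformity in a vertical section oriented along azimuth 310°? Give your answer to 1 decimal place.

Two edge vectors: Pit 1→Pit 2 = (-28, 118, 14.4), Pit 1→Pit 3 = (-139, 128, 178.2).
Normal n = (Pit 1→Pit 2) × (Pit 1→Pit 3) = (19184.4, 2988, 12818).
So ∂z/∂E = −n_x/n_z = −1.49668 and ∂z/∂N = −n_y/n_z = −0.23311.
Unit vector along 310° is (sin 310°, cos 310°) = (-0.7660, 0.6428).
Slope in that direction = a·(-0.7660) + b·(0.6428) = 0.99668.
Apparent dip = arctan|0.99668| = 44.9° (true dip is 56.6°, so apparent ≤ true as expected).

44.9°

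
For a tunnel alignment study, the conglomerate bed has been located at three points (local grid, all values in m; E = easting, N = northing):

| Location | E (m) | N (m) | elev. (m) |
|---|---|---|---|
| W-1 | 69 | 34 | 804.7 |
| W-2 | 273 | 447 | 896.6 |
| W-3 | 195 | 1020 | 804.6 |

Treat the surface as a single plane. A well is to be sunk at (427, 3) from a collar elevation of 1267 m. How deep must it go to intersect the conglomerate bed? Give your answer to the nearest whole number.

242 m

Two edge vectors: W-1→W-2 = (204, 413, 91.9), W-1→W-3 = (126, 986, -0.1).
Normal n = (W-1→W-2) × (W-1→W-3) = (-90654.7, 11599.8, 149106).
So ∂z/∂E = −n_x/n_z = 0.60799 and ∂z/∂N = −n_y/n_z = −0.07780.
Intercept c from W-1: 804.7 − 41.95 + 2.65 = 765.39.
At (427, 3): z_contact = 259.6 − 0.2 + 765.39 = 1024.8 m.
Depth below ground = 1267 − 1024.8 = 242 m.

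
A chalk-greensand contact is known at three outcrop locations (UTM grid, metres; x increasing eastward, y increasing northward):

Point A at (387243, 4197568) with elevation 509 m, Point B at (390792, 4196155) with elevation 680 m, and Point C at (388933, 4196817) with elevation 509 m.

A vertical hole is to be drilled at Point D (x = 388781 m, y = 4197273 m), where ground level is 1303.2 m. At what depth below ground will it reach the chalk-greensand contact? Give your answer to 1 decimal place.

389.4 m

Two edge vectors: Point A→Point B = (3549, -1413, 171), Point A→Point C = (1690, -751, 0).
Normal n = (Point A→Point B) × (Point A→Point C) = (128421, 288990, -277329).
So ∂z/∂x = −n_x/n_z = 0.463063726 and ∂z/∂y = −n_y/n_z = 1.042047532.
Intercept c from Point A: 509 − 179318.19 − 4374065.37 = −4552874.56.
At (388781, 4197273): z_contact = 180030.38 + 4373757.97 − 4552874.56 = 913.79 m.
Depth below ground = 1303.2 − 913.79 = 389.4 m.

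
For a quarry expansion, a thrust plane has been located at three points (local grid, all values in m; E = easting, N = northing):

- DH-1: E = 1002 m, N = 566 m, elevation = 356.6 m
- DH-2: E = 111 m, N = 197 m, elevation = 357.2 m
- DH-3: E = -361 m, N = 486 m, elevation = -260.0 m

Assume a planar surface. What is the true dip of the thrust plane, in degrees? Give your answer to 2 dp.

Let the plane be z = a·E + b·N + c.
DH-2−DH-1: −891a − 369b = 0.6;  DH-3−DH-1: −1363a − 80b = −616.6.
Solving gives a = 0.52720, b = −1.27461.
Gradient magnitude |∇z| = √(a² + b²) = √(0.27794 + 1.62464) = 1.37934.
True dip = arctan(1.37934) = 54.06°, dipping toward NNW (azimuth ≈ 338°).

54.06°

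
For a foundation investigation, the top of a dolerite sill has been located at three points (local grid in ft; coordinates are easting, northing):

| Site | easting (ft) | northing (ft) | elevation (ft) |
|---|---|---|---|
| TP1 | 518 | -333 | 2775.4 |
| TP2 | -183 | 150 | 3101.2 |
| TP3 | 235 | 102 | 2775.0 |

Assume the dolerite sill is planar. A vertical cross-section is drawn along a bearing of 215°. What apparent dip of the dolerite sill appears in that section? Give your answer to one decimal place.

Let the plane be z = a·easting + b·northing + c.
TP2−TP1: −701a + 483b = 325.8;  TP3−TP1: −283a + 435b = −0.4.
Solving gives a = −0.84350, b = −0.54968.
Unit vector along 215° is (sin 215°, cos 215°) = (-0.5736, -0.8192).
Slope in that direction = a·(-0.5736) + b·(-0.8192) = 0.93409.
Apparent dip = arctan|0.93409| = 43.0° (true dip is 45.2°, so apparent ≤ true as expected).

43.0°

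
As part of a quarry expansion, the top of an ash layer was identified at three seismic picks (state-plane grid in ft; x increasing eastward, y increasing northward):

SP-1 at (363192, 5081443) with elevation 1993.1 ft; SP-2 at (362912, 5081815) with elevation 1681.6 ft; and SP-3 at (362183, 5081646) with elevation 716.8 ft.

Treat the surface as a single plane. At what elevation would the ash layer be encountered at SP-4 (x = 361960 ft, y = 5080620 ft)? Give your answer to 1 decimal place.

Two edge vectors: SP-1→SP-2 = (-280, 372, -311.5), SP-1→SP-3 = (-1009, 203, -1276.3).
Normal n = (SP-1→SP-2) × (SP-1→SP-3) = (-411549.1, -43060.5, 318508).
So ∂z/∂x = −n_x/n_z = 1.292115426 and ∂z/∂y = −n_y/n_z = 0.135194406.
Intercept c from SP-1: 1993.1 − 469285.99 − 686982.67 = −1154275.56.
At (361960, 5080620): z = 467694.1 + 686871.4 − 1154275.56 = 289.9 ft.

289.9 ft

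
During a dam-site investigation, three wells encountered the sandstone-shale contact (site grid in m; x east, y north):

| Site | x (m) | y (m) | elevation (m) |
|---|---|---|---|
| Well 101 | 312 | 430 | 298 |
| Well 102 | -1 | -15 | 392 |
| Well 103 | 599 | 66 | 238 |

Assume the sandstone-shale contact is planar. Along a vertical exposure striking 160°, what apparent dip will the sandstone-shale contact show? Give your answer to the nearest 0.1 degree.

3.1°

Two edge vectors: Well 101→Well 102 = (-313, -445, 94), Well 101→Well 103 = (287, -364, -60).
Normal n = (Well 101→Well 102) × (Well 101→Well 103) = (60916, 8198, 241647).
So ∂z/∂x = −n_x/n_z = −0.25209 and ∂z/∂y = −n_y/n_z = −0.03393.
Unit vector along 160° is (sin 160°, cos 160°) = (0.3420, -0.9397).
Slope in that direction = a·(0.3420) + b·(-0.9397) = −0.05434.
Apparent dip = arctan|0.05434| = 3.1° (true dip is 14.3°, so apparent ≤ true as expected).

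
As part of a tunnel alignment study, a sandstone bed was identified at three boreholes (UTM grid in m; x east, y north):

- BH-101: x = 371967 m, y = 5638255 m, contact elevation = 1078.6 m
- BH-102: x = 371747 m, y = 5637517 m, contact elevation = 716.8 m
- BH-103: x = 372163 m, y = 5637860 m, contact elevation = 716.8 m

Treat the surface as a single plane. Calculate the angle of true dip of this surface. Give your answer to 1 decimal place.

40.1°

Let the plane be z = a·x + b·y + c.
BH-102−BH-101: −220a − 738b = −361.8;  BH-103−BH-101: 196a − 395b = −361.8.
Solving gives a = −0.53595, b = 0.65001.
Gradient magnitude |∇z| = √(a² + b²) = √(0.28724 + 0.42251) = 0.84247.
True dip = arctan(0.84247) = 40.1°, dipping toward SE (azimuth ≈ 140°).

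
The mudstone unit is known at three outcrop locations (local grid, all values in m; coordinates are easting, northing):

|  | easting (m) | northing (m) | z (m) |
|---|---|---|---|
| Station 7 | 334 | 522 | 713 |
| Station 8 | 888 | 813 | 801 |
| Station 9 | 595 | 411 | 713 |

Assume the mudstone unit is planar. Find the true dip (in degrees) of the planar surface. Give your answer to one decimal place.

Let the plane be z = a·easting + b·northing + c.
Station 8−Station 7: 554a + 291b = 88;  Station 9−Station 7: 261a − 111b = 0.
Solving gives a = 0.07107, b = 0.16711.
Gradient magnitude |∇z| = √(a² + b²) = √(0.00505 + 0.02792) = 0.18159.
True dip = arctan(0.18159) = 10.3°, dipping toward SSW (azimuth ≈ 203°).

10.3°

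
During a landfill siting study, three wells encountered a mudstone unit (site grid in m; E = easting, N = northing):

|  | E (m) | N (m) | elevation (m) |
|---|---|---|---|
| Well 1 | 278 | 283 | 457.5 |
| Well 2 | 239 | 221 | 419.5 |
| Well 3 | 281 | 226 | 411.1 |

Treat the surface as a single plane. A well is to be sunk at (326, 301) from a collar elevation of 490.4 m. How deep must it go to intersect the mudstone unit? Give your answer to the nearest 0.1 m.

Let the plane be z = a·E + b·N + c.
Well 2−Well 1: −39a − 62b = −38;  Well 3−Well 1: 3a − 57b = −46.4.
Solving gives a = −0.29506, b = 0.79851.
Then c = 457.5 − a·278 − b·283 = 313.55.
At (326, 301): z_contact = −96.19 + 240.35 + 313.55 = 457.71 m.
Depth below ground = 490.4 − 457.71 = 32.7 m.

32.7 m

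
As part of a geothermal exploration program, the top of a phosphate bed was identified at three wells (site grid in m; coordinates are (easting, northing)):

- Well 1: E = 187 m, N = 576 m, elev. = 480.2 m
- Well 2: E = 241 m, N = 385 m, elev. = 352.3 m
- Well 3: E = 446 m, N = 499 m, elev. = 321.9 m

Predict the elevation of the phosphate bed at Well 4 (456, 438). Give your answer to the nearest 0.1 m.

284.3 m

Two edge vectors: Well 1→Well 2 = (54, -191, -127.9), Well 1→Well 3 = (259, -77, -158.3).
Normal n = (Well 1→Well 2) × (Well 1→Well 3) = (20387, -24577.9, 45311).
So ∂z/∂E = −n_x/n_z = −0.44993 and ∂z/∂N = −n_y/n_z = 0.54243.
Intercept c from Well 1: 480.2 + 84.14 − 312.44 = 251.90.
At (456, 438): z = −205.2 + 237.6 + 251.90 = 284.3 m.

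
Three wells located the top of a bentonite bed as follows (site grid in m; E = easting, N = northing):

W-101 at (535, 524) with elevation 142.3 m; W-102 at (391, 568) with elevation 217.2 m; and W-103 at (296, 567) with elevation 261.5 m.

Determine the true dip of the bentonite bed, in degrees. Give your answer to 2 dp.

Let the plane be z = a·E + b·N + c.
W-102−W-101: −144a + 44b = 74.9;  W-103−W-101: −239a + 43b = 119.2.
Solving gives a = −0.46811, b = 0.17028.
Gradient magnitude |∇z| = √(a² + b²) = √(0.21913 + 0.02900) = 0.49812.
True dip = arctan(0.49812) = 26.48°, dipping toward ESE (azimuth ≈ 110°).

26.48°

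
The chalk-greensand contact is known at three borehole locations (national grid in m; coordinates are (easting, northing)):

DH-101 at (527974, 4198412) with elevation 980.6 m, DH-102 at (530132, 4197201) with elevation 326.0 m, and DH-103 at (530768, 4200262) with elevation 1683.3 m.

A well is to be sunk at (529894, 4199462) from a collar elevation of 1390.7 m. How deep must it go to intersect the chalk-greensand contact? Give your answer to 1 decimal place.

Let the plane be z = a·E + b·N + c.
DH-102−DH-101: 2158a − 1211b = −654.6;  DH-103−DH-101: 2794a + 1850b = 702.7.
Solving gives a = −0.048813504, b = 0.453559421.
Then c = 980.6 − a·527974 − b·4198412 = −1877476.46.
At (529894, 4199462): z_contact = −25865.98 + 1904705.55 − 1877476.46 = 1363.12 m.
Depth below ground = 1390.7 − 1363.12 = 27.6 m.

27.6 m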